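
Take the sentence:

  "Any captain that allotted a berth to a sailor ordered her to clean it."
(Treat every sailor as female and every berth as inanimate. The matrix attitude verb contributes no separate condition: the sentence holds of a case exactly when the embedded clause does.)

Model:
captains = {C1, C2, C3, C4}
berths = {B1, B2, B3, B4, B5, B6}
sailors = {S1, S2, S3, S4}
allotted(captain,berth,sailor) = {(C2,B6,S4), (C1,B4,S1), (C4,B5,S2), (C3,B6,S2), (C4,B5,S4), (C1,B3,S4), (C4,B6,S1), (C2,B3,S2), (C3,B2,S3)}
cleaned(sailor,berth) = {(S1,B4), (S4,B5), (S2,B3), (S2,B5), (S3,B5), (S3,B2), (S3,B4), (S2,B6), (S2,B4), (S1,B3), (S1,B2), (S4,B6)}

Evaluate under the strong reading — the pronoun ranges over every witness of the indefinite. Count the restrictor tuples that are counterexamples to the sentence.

2

"her" takes "a sailor" as antecedent and "it" takes "a berth"; both are donkey pronouns co-varying with the restrictor.
Strong reading: for every (c,b,s) with allotted(c,b,s), cleaned(s,b).
Restrictor triples: (C1,B3,S4)→cleaned(S4,B3) ✗  (C1,B4,S1)→cleaned(S1,B4) ✓  (C2,B3,S2)→cleaned(S2,B3) ✓  (C2,B6,S4)→cleaned(S4,B6) ✓  (C3,B2,S3)→cleaned(S3,B2) ✓  (C3,B6,S2)→cleaned(S2,B6) ✓  (C4,B5,S2)→cleaned(S2,B5) ✓  (C4,B5,S4)→cleaned(S4,B5) ✓  (C4,B6,S1)→cleaned(S1,B6) ✗
Counterexamples (restrictor triples failing the scope): 2.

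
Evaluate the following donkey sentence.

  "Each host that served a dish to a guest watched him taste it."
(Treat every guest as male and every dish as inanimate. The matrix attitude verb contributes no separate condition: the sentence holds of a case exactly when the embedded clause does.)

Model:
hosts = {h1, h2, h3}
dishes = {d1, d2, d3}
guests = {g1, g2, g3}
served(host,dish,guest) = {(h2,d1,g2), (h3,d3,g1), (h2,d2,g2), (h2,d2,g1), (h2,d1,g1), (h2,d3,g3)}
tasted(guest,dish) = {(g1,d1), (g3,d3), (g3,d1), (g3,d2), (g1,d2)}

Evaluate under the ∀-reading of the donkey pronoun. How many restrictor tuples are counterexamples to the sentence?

"him" takes "a guest" as antecedent and "it" takes "a dish"; both are donkey pronouns co-varying with the restrictor.
Strong reading: for every (h,d,g) with served(h,d,g), tasted(g,d).
Restrictor triples: (h2,d1,g1)→tasted(g1,d1) ✓  (h2,d1,g2)→tasted(g2,d1) ✗  (h2,d2,g1)→tasted(g1,d2) ✓  (h2,d2,g2)→tasted(g2,d2) ✗  (h2,d3,g3)→tasted(g3,d3) ✓  (h3,d3,g1)→tasted(g1,d3) ✗
Counterexamples (restrictor triples failing the scope): 3.

3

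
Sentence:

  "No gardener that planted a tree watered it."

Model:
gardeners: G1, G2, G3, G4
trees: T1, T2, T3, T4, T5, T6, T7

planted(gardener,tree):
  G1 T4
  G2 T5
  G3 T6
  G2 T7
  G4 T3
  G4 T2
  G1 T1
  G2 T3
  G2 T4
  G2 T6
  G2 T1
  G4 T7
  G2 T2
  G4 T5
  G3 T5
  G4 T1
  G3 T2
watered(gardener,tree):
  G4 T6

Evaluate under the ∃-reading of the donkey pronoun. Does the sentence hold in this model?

True

"it" takes "a tree" as antecedent — a donkey pronoun bound across the clause boundary.
Truth condition: for no (g,t) with planted(g,t) does watered(g,t) hold.
Restrictor pairs — does the scope hold? (G1,T1):fails  (G1,T4):fails  (G2,T1):fails  (G2,T2):fails  (G2,T3):fails  (G2,T4):fails  (G2,T5):fails  (G2,T6):fails  (G2,T7):fails  (G3,T2):fails  (G3,T5):fails  (G3,T6):fails  (G4,T1):fails  (G4,T2):fails  (G4,T3):fails  (G4,T5):fails  (G4,T7):fails
Scope holds for no restrictor pair, so the sentence is true.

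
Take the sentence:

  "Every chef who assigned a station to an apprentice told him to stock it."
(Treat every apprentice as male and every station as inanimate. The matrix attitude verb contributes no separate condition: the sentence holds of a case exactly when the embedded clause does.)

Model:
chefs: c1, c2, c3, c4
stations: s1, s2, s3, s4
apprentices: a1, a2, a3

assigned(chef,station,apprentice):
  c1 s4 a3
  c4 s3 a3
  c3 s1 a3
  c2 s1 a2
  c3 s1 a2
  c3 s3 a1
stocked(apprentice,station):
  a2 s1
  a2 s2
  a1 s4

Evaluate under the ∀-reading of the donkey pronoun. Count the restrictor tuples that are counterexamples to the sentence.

"him" takes "an apprentice" as antecedent and "it" takes "a station"; both are donkey pronouns co-varying with the restrictor.
Strong reading: for every (c,s,a) with assigned(c,s,a), stocked(a,s).
Restrictor triples: (c1,s4,a3)→stocked(a3,s4) ✗  (c2,s1,a2)→stocked(a2,s1) ✓  (c3,s1,a2)→stocked(a2,s1) ✓  (c3,s1,a3)→stocked(a3,s1) ✗  (c3,s3,a1)→stocked(a1,s3) ✗  (c4,s3,a3)→stocked(a3,s3) ✗
Counterexamples (restrictor triples failing the scope): 4.

4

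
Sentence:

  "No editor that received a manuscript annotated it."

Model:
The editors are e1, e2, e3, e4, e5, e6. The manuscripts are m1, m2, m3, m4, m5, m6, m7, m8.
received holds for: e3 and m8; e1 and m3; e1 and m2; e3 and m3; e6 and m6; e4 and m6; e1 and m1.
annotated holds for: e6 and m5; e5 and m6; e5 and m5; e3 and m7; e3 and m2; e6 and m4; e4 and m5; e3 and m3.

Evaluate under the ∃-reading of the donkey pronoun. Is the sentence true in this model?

"it" takes "a manuscript" as antecedent — a donkey pronoun bound across the clause boundary.
Truth condition: for no (e,m) with received(e,m) does annotated(e,m) hold.
Restrictor pairs — does the scope hold? (e1,m1):fails  (e1,m2):fails  (e1,m3):fails  (e3,m3):holds  (e3,m8):fails  (e4,m6):fails  (e6,m6):fails
Scope holds for 1 pair(s), so the sentence is false.

False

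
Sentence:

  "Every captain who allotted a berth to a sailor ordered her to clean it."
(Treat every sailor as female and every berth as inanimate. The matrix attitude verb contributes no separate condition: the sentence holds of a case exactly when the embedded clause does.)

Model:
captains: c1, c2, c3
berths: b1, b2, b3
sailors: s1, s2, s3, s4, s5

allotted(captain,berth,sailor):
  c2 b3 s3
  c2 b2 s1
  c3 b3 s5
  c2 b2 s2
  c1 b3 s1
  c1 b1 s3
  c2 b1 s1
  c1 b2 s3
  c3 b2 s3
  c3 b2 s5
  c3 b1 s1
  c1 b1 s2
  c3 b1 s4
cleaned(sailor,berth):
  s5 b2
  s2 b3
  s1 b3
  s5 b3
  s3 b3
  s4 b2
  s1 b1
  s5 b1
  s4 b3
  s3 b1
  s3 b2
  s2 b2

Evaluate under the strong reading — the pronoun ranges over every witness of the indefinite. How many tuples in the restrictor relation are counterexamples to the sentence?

"her" takes "a sailor" as antecedent and "it" takes "a berth"; both are donkey pronouns co-varying with the restrictor.
Strong reading: for every (c,b,s) with allotted(c,b,s), cleaned(s,b).
Restrictor triples: (c1,b1,s2)→cleaned(s2,b1) ✗  (c1,b1,s3)→cleaned(s3,b1) ✓  (c1,b2,s3)→cleaned(s3,b2) ✓  (c1,b3,s1)→cleaned(s1,b3) ✓  (c2,b1,s1)→cleaned(s1,b1) ✓  (c2,b2,s1)→cleaned(s1,b2) ✗  (c2,b2,s2)→cleaned(s2,b2) ✓  (c2,b3,s3)→cleaned(s3,b3) ✓  (c3,b1,s1)→cleaned(s1,b1) ✓  (c3,b1,s4)→cleaned(s4,b1) ✗  (c3,b2,s3)→cleaned(s3,b2) ✓  (c3,b2,s5)→cleaned(s5,b2) ✓  (c3,b3,s5)→cleaned(s5,b3) ✓
Counterexamples (restrictor triples failing the scope): 3.

3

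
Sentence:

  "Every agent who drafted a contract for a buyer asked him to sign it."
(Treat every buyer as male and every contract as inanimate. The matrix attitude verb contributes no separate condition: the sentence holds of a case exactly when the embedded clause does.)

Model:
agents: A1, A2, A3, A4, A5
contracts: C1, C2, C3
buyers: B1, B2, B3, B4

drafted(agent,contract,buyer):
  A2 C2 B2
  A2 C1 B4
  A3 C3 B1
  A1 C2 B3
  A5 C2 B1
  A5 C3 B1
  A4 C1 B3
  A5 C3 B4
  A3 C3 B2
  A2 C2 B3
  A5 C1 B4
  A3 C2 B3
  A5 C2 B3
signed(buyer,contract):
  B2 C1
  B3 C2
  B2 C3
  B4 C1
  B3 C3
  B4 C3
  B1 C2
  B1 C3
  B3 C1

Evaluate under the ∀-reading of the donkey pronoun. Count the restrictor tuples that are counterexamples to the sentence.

"him" takes "a buyer" as antecedent and "it" takes "a contract"; both are donkey pronouns co-varying with the restrictor.
Strong reading: for every (a,c,b) with drafted(a,c,b), signed(b,c).
Restrictor triples: (A1,C2,B3)→signed(B3,C2) ✓  (A2,C1,B4)→signed(B4,C1) ✓  (A2,C2,B2)→signed(B2,C2) ✗  (A2,C2,B3)→signed(B3,C2) ✓  (A3,C2,B3)→signed(B3,C2) ✓  (A3,C3,B1)→signed(B1,C3) ✓  (A3,C3,B2)→signed(B2,C3) ✓  (A4,C1,B3)→signed(B3,C1) ✓  (A5,C1,B4)→signed(B4,C1) ✓  (A5,C2,B1)→signed(B1,C2) ✓  (A5,C2,B3)→signed(B3,C2) ✓  (A5,C3,B1)→signed(B1,C3) ✓  (A5,C3,B4)→signed(B4,C3) ✓
Counterexamples (restrictor triples failing the scope): 1.

1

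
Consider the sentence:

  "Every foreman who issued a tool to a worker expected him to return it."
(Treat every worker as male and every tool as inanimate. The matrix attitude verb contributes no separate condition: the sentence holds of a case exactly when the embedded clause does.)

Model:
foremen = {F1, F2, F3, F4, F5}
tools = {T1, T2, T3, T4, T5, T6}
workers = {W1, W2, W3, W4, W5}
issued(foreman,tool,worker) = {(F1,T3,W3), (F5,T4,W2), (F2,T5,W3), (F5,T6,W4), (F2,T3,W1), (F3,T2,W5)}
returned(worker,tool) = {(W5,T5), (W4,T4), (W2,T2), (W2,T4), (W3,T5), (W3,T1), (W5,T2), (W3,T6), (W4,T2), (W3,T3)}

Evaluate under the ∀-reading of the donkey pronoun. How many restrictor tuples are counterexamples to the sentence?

2

"him" takes "a worker" as antecedent and "it" takes "a tool"; both are donkey pronouns co-varying with the restrictor.
Strong reading: for every (f,t,w) with issued(f,t,w), returned(w,t).
Restrictor triples: (F1,T3,W3)→returned(W3,T3) ✓  (F2,T3,W1)→returned(W1,T3) ✗  (F2,T5,W3)→returned(W3,T5) ✓  (F3,T2,W5)→returned(W5,T2) ✓  (F5,T4,W2)→returned(W2,T4) ✓  (F5,T6,W4)→returned(W4,T6) ✗
Counterexamples (restrictor triples failing the scope): 2.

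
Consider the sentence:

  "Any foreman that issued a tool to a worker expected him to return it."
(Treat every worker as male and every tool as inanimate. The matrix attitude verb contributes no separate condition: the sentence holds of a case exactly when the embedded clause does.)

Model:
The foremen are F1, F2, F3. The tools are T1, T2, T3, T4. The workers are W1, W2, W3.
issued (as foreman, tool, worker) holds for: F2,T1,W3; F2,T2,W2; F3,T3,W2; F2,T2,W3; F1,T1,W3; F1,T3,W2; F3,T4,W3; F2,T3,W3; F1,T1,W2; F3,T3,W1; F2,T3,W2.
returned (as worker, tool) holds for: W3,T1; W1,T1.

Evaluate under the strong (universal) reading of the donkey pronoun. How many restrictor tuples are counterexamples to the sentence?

"him" takes "a worker" as antecedent and "it" takes "a tool"; both are donkey pronouns co-varying with the restrictor.
Strong reading: for every (f,t,w) with issued(f,t,w), returned(w,t).
Restrictor triples: (F1,T1,W2)→returned(W2,T1) ✗  (F1,T1,W3)→returned(W3,T1) ✓  (F1,T3,W2)→returned(W2,T3) ✗  (F2,T1,W3)→returned(W3,T1) ✓  (F2,T2,W2)→returned(W2,T2) ✗  (F2,T2,W3)→returned(W3,T2) ✗  (F2,T3,W2)→returned(W2,T3) ✗  (F2,T3,W3)→returned(W3,T3) ✗  (F3,T3,W1)→returned(W1,T3) ✗  (F3,T3,W2)→returned(W2,T3) ✗  (F3,T4,W3)→returned(W3,T4) ✗
Counterexamples (restrictor triples failing the scope): 9.

9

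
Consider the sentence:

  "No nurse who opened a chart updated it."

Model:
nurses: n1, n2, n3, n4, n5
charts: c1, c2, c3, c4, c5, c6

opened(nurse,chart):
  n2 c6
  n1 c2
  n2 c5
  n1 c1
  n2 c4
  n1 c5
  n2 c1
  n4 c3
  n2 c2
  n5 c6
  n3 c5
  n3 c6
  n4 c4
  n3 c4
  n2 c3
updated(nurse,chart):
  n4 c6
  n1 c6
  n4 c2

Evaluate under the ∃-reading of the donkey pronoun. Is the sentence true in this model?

"it" takes "a chart" as antecedent — a donkey pronoun bound across the clause boundary.
Truth condition: for no (n,c) with opened(n,c) does updated(n,c) hold.
Restrictor pairs — does the scope hold? (n1,c1):fails  (n1,c2):fails  (n1,c5):fails  (n2,c1):fails  (n2,c2):fails  (n2,c3):fails  (n2,c4):fails  (n2,c5):fails  (n2,c6):fails  (n3,c4):fails  (n3,c5):fails  (n3,c6):fails  (n4,c3):fails  (n4,c4):fails  (n5,c6):fails
Scope holds for no restrictor pair, so the sentence is true.

True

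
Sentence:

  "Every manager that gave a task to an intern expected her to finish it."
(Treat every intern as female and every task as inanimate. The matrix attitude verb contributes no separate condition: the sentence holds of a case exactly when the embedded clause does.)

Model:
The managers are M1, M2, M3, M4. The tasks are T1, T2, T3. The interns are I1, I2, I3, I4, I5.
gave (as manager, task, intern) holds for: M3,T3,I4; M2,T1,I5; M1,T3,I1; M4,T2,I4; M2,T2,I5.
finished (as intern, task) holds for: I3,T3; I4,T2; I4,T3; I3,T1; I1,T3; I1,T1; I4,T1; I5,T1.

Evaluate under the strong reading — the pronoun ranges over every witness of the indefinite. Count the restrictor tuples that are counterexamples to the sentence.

"her" takes "an intern" as antecedent and "it" takes "a task"; both are donkey pronouns co-varying with the restrictor.
Strong reading: for every (m,t,i) with gave(m,t,i), finished(i,t).
Restrictor triples: (M1,T3,I1)→finished(I1,T3) ✓  (M2,T1,I5)→finished(I5,T1) ✓  (M2,T2,I5)→finished(I5,T2) ✗  (M3,T3,I4)→finished(I4,T3) ✓  (M4,T2,I4)→finished(I4,T2) ✓
Counterexamples (restrictor triples failing the scope): 1.

1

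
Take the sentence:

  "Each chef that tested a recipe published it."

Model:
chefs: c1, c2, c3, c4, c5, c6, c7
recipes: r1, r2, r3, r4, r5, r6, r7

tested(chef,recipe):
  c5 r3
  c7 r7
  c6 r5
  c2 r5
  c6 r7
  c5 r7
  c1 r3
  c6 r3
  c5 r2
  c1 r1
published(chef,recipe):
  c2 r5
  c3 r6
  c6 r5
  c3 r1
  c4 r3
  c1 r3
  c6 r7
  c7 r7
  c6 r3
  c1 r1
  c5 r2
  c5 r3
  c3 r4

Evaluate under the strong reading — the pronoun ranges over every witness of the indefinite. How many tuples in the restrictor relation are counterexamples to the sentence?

1

"it" takes "a recipe" as antecedent — a donkey pronoun bound across the clause boundary.
Strong reading: for every (c,r) with tested(c,r), published(c,r).
Restrictor pairs: (c1,r1) ✓  (c1,r3) ✓  (c2,r5) ✓  (c5,r2) ✓  (c5,r3) ✓  (c5,r7) ✗  (c6,r3) ✓  (c6,r5) ✓  (c6,r7) ✓  (c7,r7) ✓
Counterexamples (restrictor pairs failing the scope): 1.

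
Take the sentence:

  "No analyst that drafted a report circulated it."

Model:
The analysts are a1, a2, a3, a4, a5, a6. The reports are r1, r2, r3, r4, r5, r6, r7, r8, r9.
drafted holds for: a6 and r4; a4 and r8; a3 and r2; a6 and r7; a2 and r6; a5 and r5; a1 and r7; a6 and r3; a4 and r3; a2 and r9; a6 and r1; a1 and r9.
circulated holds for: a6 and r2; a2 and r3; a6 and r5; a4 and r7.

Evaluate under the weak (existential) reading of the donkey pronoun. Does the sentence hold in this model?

True

"it" takes "a report" as antecedent — a donkey pronoun bound across the clause boundary.
Truth condition: for no (a,r) with drafted(a,r) does circulated(a,r) hold.
Restrictor pairs — does the scope hold? (a1,r7):fails  (a1,r9):fails  (a2,r6):fails  (a2,r9):fails  (a3,r2):fails  (a4,r3):fails  (a4,r8):fails  (a5,r5):fails  (a6,r1):fails  (a6,r3):fails  (a6,r4):fails  (a6,r7):fails
Scope holds for no restrictor pair, so the sentence is true.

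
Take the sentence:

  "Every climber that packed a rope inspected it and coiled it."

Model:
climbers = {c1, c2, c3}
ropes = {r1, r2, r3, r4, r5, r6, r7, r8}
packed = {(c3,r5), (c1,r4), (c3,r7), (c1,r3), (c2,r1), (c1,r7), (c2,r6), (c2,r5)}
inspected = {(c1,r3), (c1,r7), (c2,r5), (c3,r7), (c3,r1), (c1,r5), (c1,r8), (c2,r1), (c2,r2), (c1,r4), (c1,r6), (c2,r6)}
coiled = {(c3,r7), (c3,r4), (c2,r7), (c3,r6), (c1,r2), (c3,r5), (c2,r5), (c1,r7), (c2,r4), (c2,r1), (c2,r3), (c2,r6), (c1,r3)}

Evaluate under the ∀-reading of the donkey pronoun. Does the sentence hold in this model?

"it" takes "a rope" as antecedent — a donkey pronoun bound across the clause boundary.
Strong reading: for every (c,r) with packed(c,r), inspected(c,r) ∧ coiled(c,r).
Restrictor pairs: (c1,r3) ✓  (c1,r4) ✗  (c1,r7) ✓  (c2,r1) ✓  (c2,r5) ✓  (c2,r6) ✓  (c3,r5) ✗  (c3,r7) ✓
Counterexample: (c1,r4) is in packed but fails the scope.

False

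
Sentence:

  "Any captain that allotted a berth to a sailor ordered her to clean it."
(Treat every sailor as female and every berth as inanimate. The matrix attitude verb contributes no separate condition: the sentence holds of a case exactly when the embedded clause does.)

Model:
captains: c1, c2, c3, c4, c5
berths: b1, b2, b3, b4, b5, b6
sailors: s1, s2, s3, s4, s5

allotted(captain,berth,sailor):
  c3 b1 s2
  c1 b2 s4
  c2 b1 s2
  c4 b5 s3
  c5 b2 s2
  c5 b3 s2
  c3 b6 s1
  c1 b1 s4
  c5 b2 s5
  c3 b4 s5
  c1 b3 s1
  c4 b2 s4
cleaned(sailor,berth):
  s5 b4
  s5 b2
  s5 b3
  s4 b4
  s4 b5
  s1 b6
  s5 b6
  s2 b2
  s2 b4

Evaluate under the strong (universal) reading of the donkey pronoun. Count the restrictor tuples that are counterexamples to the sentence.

"her" takes "a sailor" as antecedent and "it" takes "a berth"; both are donkey pronouns co-varying with the restrictor.
Strong reading: for every (c,b,s) with allotted(c,b,s), cleaned(s,b).
Restrictor triples: (c1,b1,s4)→cleaned(s4,b1) ✗  (c1,b2,s4)→cleaned(s4,b2) ✗  (c1,b3,s1)→cleaned(s1,b3) ✗  (c2,b1,s2)→cleaned(s2,b1) ✗  (c3,b1,s2)→cleaned(s2,b1) ✗  (c3,b4,s5)→cleaned(s5,b4) ✓  (c3,b6,s1)→cleaned(s1,b6) ✓  (c4,b2,s4)→cleaned(s4,b2) ✗  (c4,b5,s3)→cleaned(s3,b5) ✗  (c5,b2,s2)→cleaned(s2,b2) ✓  (c5,b2,s5)→cleaned(s5,b2) ✓  (c5,b3,s2)→cleaned(s2,b3) ✗
Counterexamples (restrictor triples failing the scope): 8.

8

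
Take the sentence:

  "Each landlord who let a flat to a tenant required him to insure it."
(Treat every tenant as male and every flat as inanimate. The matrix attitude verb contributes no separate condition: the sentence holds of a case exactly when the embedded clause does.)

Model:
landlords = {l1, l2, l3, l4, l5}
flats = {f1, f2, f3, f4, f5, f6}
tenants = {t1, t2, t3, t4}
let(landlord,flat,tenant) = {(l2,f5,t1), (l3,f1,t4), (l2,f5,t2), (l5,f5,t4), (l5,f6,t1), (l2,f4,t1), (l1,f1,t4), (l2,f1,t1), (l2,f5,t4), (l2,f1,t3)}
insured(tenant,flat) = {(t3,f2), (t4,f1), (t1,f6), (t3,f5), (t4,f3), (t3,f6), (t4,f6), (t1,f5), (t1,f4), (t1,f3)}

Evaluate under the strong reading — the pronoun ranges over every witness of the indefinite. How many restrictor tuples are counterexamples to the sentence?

5

"him" takes "a tenant" as antecedent and "it" takes "a flat"; both are donkey pronouns co-varying with the restrictor.
Strong reading: for every (l,f,t) with let(l,f,t), insured(t,f).
Restrictor triples: (l1,f1,t4)→insured(t4,f1) ✓  (l2,f1,t1)→insured(t1,f1) ✗  (l2,f1,t3)→insured(t3,f1) ✗  (l2,f4,t1)→insured(t1,f4) ✓  (l2,f5,t1)→insured(t1,f5) ✓  (l2,f5,t2)→insured(t2,f5) ✗  (l2,f5,t4)→insured(t4,f5) ✗  (l3,f1,t4)→insured(t4,f1) ✓  (l5,f5,t4)→insured(t4,f5) ✗  (l5,f6,t1)→insured(t1,f6) ✓
Counterexamples (restrictor triples failing the scope): 5.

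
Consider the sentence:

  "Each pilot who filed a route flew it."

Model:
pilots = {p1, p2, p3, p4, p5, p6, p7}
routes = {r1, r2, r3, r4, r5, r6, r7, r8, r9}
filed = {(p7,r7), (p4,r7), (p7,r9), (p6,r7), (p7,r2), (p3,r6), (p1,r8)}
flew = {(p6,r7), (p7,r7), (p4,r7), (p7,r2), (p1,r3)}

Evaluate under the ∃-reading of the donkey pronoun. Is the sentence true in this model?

False

"it" takes "a route" as antecedent — a donkey pronoun bound across the clause boundary.
Weak reading: every pilot p with some filed-route has at least one filed-route r such that flew(p,r).
Per pilot: p1:✗  p3:✗  p4:✓  p6:✓  p7:✓
p1 has no witness among its filed-routes.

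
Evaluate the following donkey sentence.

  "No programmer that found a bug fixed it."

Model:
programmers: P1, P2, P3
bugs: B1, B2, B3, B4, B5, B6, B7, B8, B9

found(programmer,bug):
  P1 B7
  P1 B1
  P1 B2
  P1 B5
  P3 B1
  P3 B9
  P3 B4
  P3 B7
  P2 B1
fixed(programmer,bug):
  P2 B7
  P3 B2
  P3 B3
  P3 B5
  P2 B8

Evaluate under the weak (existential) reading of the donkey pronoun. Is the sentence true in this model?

True

"it" takes "a bug" as antecedent — a donkey pronoun bound across the clause boundary.
Truth condition: for no (p,b) with found(p,b) does fixed(p,b) hold.
Restrictor pairs — does the scope hold? (P1,B1):fails  (P1,B2):fails  (P1,B5):fails  (P1,B7):fails  (P2,B1):fails  (P3,B1):fails  (P3,B4):fails  (P3,B7):fails  (P3,B9):fails
Scope holds for no restrictor pair, so the sentence is true.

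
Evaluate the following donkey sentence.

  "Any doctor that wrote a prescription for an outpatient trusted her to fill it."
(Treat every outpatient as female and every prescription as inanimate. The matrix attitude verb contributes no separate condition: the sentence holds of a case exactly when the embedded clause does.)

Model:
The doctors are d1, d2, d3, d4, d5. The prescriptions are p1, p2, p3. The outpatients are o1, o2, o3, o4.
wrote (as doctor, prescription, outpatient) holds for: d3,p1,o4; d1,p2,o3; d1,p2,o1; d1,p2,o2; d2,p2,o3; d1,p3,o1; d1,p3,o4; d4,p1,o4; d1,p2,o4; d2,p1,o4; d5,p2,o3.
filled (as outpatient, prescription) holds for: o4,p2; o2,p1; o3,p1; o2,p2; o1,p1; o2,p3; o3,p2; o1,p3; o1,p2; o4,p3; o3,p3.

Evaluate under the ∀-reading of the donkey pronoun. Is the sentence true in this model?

False

"her" takes "an outpatient" as antecedent and "it" takes "a prescription"; both are donkey pronouns co-varying with the restrictor.
Strong reading: for every (d,p,o) with wrote(d,p,o), filled(o,p).
Restrictor triples: (d1,p2,o1)→filled(o1,p2) ✓  (d1,p2,o2)→filled(o2,p2) ✓  (d1,p2,o3)→filled(o3,p2) ✓  (d1,p2,o4)→filled(o4,p2) ✓  (d1,p3,o1)→filled(o1,p3) ✓  (d1,p3,o4)→filled(o4,p3) ✓  (d2,p1,o4)→filled(o4,p1) ✗  (d2,p2,o3)→filled(o3,p2) ✓  (d3,p1,o4)→filled(o4,p1) ✗  (d4,p1,o4)→filled(o4,p1) ✗  (d5,p2,o3)→filled(o3,p2) ✓
Counterexample: (d2,p1,o4) — filled(o4,p1) does not hold.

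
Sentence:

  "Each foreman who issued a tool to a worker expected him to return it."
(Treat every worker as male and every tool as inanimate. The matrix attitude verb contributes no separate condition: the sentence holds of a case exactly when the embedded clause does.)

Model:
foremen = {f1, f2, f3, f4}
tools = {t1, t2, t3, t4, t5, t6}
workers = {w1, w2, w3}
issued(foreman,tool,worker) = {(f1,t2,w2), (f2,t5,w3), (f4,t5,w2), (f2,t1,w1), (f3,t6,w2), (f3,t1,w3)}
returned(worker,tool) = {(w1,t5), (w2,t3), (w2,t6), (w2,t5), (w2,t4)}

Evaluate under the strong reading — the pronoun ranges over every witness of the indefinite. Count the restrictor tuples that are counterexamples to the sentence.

4

"him" takes "a worker" as antecedent and "it" takes "a tool"; both are donkey pronouns co-varying with the restrictor.
Strong reading: for every (f,t,w) with issued(f,t,w), returned(w,t).
Restrictor triples: (f1,t2,w2)→returned(w2,t2) ✗  (f2,t1,w1)→returned(w1,t1) ✗  (f2,t5,w3)→returned(w3,t5) ✗  (f3,t1,w3)→returned(w3,t1) ✗  (f3,t6,w2)→returned(w2,t6) ✓  (f4,t5,w2)→returned(w2,t5) ✓
Counterexamples (restrictor triples failing the scope): 4.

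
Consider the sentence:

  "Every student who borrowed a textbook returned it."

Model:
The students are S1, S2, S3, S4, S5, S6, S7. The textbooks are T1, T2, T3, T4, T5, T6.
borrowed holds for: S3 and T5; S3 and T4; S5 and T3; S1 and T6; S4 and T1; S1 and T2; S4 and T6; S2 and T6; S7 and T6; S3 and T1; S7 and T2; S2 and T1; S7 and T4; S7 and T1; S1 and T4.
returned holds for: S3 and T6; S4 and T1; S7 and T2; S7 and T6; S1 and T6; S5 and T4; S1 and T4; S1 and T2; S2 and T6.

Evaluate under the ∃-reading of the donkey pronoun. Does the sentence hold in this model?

False

"it" takes "a textbook" as antecedent — a donkey pronoun bound across the clause boundary.
Weak reading: every student s with some borrowed-textbook has at least one borrowed-textbook t such that returned(s,t).
Per student: S1:✓  S2:✓  S3:✗  S4:✓  S5:✗  S7:✓
S3 has no witness among its borrowed-textbooks.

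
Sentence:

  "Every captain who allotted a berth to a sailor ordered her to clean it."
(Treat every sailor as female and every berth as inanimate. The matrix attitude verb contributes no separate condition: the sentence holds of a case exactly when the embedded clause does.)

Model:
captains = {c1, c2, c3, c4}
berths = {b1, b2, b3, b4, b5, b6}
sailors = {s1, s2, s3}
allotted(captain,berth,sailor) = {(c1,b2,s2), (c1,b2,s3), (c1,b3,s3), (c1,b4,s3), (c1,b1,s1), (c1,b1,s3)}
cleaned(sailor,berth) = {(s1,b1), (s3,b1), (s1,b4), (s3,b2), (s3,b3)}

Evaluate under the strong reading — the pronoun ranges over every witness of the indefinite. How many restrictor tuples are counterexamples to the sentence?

"her" takes "a sailor" as antecedent and "it" takes "a berth"; both are donkey pronouns co-varying with the restrictor.
Strong reading: for every (c,b,s) with allotted(c,b,s), cleaned(s,b).
Restrictor triples: (c1,b1,s1)→cleaned(s1,b1) ✓  (c1,b1,s3)→cleaned(s3,b1) ✓  (c1,b2,s2)→cleaned(s2,b2) ✗  (c1,b2,s3)→cleaned(s3,b2) ✓  (c1,b3,s3)→cleaned(s3,b3) ✓  (c1,b4,s3)→cleaned(s3,b4) ✗
Counterexamples (restrictor triples failing the scope): 2.

2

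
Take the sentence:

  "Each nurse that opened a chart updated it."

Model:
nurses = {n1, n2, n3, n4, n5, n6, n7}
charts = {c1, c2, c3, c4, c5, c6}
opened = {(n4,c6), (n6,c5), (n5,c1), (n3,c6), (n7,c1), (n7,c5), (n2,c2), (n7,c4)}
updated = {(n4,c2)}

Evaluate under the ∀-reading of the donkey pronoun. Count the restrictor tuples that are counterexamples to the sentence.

8

"it" takes "a chart" as antecedent — a donkey pronoun bound across the clause boundary.
Strong reading: for every (n,c) with opened(n,c), updated(n,c).
Restrictor pairs: (n2,c2) ✗  (n3,c6) ✗  (n4,c6) ✗  (n5,c1) ✗  (n6,c5) ✗  (n7,c1) ✗  (n7,c4) ✗  (n7,c5) ✗
Counterexamples (restrictor pairs failing the scope): 8.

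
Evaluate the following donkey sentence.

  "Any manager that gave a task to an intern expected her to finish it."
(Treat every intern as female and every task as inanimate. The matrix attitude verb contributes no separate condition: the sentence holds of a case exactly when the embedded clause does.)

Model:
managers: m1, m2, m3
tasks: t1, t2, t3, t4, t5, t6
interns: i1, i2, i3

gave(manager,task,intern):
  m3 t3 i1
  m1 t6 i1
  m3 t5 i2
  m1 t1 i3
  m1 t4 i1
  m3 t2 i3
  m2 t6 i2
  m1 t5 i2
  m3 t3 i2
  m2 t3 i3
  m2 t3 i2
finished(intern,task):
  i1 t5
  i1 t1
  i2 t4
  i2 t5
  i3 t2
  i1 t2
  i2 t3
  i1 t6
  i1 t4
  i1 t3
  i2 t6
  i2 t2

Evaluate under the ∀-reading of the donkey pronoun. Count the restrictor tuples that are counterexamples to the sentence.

2

"her" takes "an intern" as antecedent and "it" takes "a task"; both are donkey pronouns co-varying with the restrictor.
Strong reading: for every (m,t,i) with gave(m,t,i), finished(i,t).
Restrictor triples: (m1,t1,i3)→finished(i3,t1) ✗  (m1,t4,i1)→finished(i1,t4) ✓  (m1,t5,i2)→finished(i2,t5) ✓  (m1,t6,i1)→finished(i1,t6) ✓  (m2,t3,i2)→finished(i2,t3) ✓  (m2,t3,i3)→finished(i3,t3) ✗  (m2,t6,i2)→finished(i2,t6) ✓  (m3,t2,i3)→finished(i3,t2) ✓  (m3,t3,i1)→finished(i1,t3) ✓  (m3,t3,i2)→finished(i2,t3) ✓  (m3,t5,i2)→finished(i2,t5) ✓
Counterexamples (restrictor triples failing the scope): 2.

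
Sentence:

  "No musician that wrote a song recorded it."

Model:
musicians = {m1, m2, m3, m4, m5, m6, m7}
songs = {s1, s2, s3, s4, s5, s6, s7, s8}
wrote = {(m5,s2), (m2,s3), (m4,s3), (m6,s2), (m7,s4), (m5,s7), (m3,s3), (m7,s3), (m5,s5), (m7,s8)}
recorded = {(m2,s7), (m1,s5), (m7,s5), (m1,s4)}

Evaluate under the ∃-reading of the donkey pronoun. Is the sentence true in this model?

True

"it" takes "a song" as antecedent — a donkey pronoun bound across the clause boundary.
Truth condition: for no (m,s) with wrote(m,s) does recorded(m,s) hold.
Restrictor pairs — does the scope hold? (m2,s3):fails  (m3,s3):fails  (m4,s3):fails  (m5,s2):fails  (m5,s5):fails  (m5,s7):fails  (m6,s2):fails  (m7,s3):fails  (m7,s4):fails  (m7,s8):fails
Scope holds for no restrictor pair, so the sentence is true.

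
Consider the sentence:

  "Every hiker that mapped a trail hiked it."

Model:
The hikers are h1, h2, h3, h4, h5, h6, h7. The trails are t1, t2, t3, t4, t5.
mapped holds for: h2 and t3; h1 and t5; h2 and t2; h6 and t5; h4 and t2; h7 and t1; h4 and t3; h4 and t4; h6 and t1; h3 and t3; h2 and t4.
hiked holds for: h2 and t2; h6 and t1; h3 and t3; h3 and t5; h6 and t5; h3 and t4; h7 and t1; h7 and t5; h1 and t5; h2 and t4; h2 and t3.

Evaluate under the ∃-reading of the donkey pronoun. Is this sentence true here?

False

"it" takes "a trail" as antecedent — a donkey pronoun bound across the clause boundary.
Weak reading: every hiker h with some mapped-trail has at least one mapped-trail t such that hiked(h,t).
Per hiker: h1:✓  h2:✓  h3:✓  h4:✗  h6:✓  h7:✓
h4 has no witness among its mapped-trails.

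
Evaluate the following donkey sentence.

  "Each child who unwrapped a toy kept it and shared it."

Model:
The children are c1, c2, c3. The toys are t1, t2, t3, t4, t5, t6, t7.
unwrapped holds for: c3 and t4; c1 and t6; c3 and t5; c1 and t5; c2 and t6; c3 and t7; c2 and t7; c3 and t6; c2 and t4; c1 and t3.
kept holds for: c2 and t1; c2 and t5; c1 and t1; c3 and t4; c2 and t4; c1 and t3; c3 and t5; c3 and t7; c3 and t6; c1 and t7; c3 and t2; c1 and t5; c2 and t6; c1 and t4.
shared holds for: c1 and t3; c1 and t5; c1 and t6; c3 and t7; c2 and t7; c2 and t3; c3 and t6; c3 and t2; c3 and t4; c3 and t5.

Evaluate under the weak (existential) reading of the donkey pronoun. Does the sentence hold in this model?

"it" takes "a toy" as antecedent — a donkey pronoun bound across the clause boundary.
Weak reading: every child c with some unwrapped-toy has at least one unwrapped-toy t such that kept(c,t) ∧ shared(c,t).
Per child: c1:✓  c2:✗  c3:✓
c2 has no witness among its unwrapped-toys.

False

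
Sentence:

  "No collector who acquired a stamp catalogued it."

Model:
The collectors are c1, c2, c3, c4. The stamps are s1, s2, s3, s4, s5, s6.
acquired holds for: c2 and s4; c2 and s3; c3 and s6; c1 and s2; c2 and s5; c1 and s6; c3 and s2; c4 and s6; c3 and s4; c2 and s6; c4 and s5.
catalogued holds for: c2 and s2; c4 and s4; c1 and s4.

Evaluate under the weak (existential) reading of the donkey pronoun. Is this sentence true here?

True

"it" takes "a stamp" as antecedent — a donkey pronoun bound across the clause boundary.
Truth condition: for no (c,s) with acquired(c,s) does catalogued(c,s) hold.
Restrictor pairs — does the scope hold? (c1,s2):fails  (c1,s6):fails  (c2,s3):fails  (c2,s4):fails  (c2,s5):fails  (c2,s6):fails  (c3,s2):fails  (c3,s4):fails  (c3,s6):fails  (c4,s5):fails  (c4,s6):fails
Scope holds for no restrictor pair, so the sentence is true.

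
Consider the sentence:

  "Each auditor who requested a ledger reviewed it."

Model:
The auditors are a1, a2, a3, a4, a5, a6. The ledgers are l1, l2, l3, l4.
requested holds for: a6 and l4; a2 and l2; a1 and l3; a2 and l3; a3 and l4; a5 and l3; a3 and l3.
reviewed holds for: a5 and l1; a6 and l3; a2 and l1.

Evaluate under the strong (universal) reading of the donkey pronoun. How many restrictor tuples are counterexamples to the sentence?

"it" takes "a ledger" as antecedent — a donkey pronoun bound across the clause boundary.
Strong reading: for every (a,l) with requested(a,l), reviewed(a,l).
Restrictor pairs: (a1,l3) ✗  (a2,l2) ✗  (a2,l3) ✗  (a3,l3) ✗  (a3,l4) ✗  (a5,l3) ✗  (a6,l4) ✗
Counterexamples (restrictor pairs failing the scope): 7.

7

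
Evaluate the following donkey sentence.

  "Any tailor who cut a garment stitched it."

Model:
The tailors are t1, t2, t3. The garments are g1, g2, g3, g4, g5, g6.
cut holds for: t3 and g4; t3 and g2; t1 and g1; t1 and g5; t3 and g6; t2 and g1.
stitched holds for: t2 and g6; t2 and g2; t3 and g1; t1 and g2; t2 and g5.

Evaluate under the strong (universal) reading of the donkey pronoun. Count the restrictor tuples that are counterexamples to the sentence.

6

"it" takes "a garment" as antecedent — a donkey pronoun bound across the clause boundary.
Strong reading: for every (t,g) with cut(t,g), stitched(t,g).
Restrictor pairs: (t1,g1) ✗  (t1,g5) ✗  (t2,g1) ✗  (t3,g2) ✗  (t3,g4) ✗  (t3,g6) ✗
Counterexamples (restrictor pairs failing the scope): 6.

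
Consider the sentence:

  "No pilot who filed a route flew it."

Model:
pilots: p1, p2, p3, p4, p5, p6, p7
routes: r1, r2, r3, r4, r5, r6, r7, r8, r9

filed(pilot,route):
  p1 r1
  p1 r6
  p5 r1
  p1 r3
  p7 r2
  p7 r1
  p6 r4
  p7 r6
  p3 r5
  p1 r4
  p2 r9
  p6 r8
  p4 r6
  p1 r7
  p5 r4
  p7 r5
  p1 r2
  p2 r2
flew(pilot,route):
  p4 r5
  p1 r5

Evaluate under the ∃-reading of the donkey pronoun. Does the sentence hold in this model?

True

"it" takes "a route" as antecedent — a donkey pronoun bound across the clause boundary.
Truth condition: for no (p,r) with filed(p,r) does flew(p,r) hold.
Restrictor pairs — does the scope hold? (p1,r1):fails  (p1,r2):fails  (p1,r3):fails  (p1,r4):fails  (p1,r6):fails  (p1,r7):fails  (p2,r2):fails  (p2,r9):fails  (p3,r5):fails  (p4,r6):fails  (p5,r1):fails  (p5,r4):fails  (p6,r4):fails  (p6,r8):fails  (p7,r1):fails  (p7,r2):fails  (p7,r5):fails  (p7,r6):fails
Scope holds for no restrictor pair, so the sentence is true.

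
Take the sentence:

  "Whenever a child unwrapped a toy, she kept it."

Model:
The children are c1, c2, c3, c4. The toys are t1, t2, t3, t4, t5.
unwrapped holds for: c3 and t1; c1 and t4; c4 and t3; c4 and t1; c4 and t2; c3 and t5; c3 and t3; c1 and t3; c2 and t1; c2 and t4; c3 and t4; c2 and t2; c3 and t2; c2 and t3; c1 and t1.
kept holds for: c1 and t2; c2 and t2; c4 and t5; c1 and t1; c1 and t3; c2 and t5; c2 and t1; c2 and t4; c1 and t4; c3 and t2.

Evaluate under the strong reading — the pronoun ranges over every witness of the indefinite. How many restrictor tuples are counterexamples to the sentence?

8

"it" takes "a toy" as antecedent — a donkey pronoun bound across the clause boundary.
Strong reading: for every (c,t) with unwrapped(c,t), kept(c,t).
Restrictor pairs: (c1,t1) ✓  (c1,t3) ✓  (c1,t4) ✓  (c2,t1) ✓  (c2,t2) ✓  (c2,t3) ✗  (c2,t4) ✓  (c3,t1) ✗  (c3,t2) ✓  (c3,t3) ✗  (c3,t4) ✗  (c3,t5) ✗  (c4,t1) ✗  (c4,t2) ✗  (c4,t3) ✗
Counterexamples (restrictor pairs failing the scope): 8.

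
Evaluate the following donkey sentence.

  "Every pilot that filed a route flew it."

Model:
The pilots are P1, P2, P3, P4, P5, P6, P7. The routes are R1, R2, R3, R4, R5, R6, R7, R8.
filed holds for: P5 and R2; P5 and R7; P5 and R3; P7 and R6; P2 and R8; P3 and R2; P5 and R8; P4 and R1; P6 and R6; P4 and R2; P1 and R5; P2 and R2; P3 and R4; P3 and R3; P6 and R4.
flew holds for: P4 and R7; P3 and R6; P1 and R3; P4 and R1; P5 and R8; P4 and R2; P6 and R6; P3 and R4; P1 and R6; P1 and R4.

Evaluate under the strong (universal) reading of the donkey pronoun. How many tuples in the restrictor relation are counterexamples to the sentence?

10

"it" takes "a route" as antecedent — a donkey pronoun bound across the clause boundary.
Strong reading: for every (p,r) with filed(p,r), flew(p,r).
Restrictor pairs: (P1,R5) ✗  (P2,R2) ✗  (P2,R8) ✗  (P3,R2) ✗  (P3,R3) ✗  (P3,R4) ✓  (P4,R1) ✓  (P4,R2) ✓  (P5,R2) ✗  (P5,R3) ✗  (P5,R7) ✗  (P5,R8) ✓  (P6,R4) ✗  (P6,R6) ✓  (P7,R6) ✗
Counterexamples (restrictor pairs failing the scope): 10.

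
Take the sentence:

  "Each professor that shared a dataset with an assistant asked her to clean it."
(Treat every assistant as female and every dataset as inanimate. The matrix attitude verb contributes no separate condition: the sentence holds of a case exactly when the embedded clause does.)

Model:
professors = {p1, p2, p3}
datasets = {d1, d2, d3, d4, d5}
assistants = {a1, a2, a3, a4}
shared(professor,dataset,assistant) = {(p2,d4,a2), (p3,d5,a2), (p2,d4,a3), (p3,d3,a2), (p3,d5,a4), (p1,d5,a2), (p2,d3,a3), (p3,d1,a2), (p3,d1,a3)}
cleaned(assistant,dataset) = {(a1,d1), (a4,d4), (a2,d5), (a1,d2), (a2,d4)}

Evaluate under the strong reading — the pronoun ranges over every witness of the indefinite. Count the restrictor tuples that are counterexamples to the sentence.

6

"her" takes "an assistant" as antecedent and "it" takes "a dataset"; both are donkey pronouns co-varying with the restrictor.
Strong reading: for every (p,d,a) with shared(p,d,a), cleaned(a,d).
Restrictor triples: (p1,d5,a2)→cleaned(a2,d5) ✓  (p2,d3,a3)→cleaned(a3,d3) ✗  (p2,d4,a2)→cleaned(a2,d4) ✓  (p2,d4,a3)→cleaned(a3,d4) ✗  (p3,d1,a2)→cleaned(a2,d1) ✗  (p3,d1,a3)→cleaned(a3,d1) ✗  (p3,d3,a2)→cleaned(a2,d3) ✗  (p3,d5,a2)→cleaned(a2,d5) ✓  (p3,d5,a4)→cleaned(a4,d5) ✗
Counterexamples (restrictor triples failing the scope): 6.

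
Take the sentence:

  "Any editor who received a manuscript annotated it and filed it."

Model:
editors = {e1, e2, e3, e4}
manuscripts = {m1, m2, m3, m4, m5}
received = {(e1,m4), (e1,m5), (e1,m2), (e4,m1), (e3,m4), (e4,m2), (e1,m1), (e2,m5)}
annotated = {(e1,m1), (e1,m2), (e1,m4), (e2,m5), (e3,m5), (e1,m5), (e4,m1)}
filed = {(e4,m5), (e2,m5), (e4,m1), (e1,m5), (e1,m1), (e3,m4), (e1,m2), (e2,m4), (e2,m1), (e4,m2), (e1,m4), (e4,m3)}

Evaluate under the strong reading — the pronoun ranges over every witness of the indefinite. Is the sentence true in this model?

False

"it" takes "a manuscript" as antecedent — a donkey pronoun bound across the clause boundary.
Strong reading: for every (e,m) with received(e,m), annotated(e,m) ∧ filed(e,m).
Restrictor pairs: (e1,m1) ✓  (e1,m2) ✓  (e1,m4) ✓  (e1,m5) ✓  (e2,m5) ✓  (e3,m4) ✗  (e4,m1) ✓  (e4,m2) ✗
Counterexample: (e3,m4) is in received but fails the scope.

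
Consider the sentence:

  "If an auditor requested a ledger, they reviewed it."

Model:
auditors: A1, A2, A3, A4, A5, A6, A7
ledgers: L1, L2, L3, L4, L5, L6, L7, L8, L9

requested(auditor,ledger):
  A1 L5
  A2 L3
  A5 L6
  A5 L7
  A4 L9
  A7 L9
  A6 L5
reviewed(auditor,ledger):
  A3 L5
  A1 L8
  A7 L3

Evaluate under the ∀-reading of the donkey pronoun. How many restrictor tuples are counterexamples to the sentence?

7

"it" takes "a ledger" as antecedent — a donkey pronoun bound across the clause boundary.
Strong reading: for every (a,l) with requested(a,l), reviewed(a,l).
Restrictor pairs: (A1,L5) ✗  (A2,L3) ✗  (A4,L9) ✗  (A5,L6) ✗  (A5,L7) ✗  (A6,L5) ✗  (A7,L9) ✗
Counterexamples (restrictor pairs failing the scope): 7.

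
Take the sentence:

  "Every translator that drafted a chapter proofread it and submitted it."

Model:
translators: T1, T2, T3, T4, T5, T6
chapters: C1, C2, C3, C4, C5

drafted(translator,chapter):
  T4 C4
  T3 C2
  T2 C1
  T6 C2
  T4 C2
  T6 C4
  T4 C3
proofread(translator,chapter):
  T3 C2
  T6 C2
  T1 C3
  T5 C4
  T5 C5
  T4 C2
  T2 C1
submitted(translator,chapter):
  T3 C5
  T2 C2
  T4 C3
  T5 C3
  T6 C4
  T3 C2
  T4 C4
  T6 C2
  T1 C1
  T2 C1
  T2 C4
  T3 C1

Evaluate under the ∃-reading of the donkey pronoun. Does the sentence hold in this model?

"it" takes "a chapter" as antecedent — a donkey pronoun bound across the clause boundary.
Weak reading: every translator t with some drafted-chapter has at least one drafted-chapter c such that proofread(t,c) ∧ submitted(t,c).
Per translator: T2:✓  T3:✓  T4:✗  T6:✓
T4 has no witness among its drafted-chapters.

False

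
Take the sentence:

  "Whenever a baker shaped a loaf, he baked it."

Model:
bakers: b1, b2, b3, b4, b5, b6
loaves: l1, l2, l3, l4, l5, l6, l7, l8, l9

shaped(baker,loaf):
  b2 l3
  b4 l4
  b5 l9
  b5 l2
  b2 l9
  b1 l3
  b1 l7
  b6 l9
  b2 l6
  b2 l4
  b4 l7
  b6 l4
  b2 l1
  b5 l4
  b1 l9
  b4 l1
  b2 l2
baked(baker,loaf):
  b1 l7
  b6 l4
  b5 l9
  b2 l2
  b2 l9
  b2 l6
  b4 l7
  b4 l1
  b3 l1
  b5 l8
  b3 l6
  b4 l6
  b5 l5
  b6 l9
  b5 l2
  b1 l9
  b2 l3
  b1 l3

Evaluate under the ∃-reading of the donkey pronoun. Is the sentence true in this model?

"it" takes "a loaf" as antecedent — a donkey pronoun bound across the clause boundary.
Weak reading: every baker b with some shaped-loaf has at least one shaped-loaf l such that baked(b,l).
Per baker: b1:✓  b2:✓  b4:✓  b5:✓  b6:✓
Every baker in the restrictor has a witness.

True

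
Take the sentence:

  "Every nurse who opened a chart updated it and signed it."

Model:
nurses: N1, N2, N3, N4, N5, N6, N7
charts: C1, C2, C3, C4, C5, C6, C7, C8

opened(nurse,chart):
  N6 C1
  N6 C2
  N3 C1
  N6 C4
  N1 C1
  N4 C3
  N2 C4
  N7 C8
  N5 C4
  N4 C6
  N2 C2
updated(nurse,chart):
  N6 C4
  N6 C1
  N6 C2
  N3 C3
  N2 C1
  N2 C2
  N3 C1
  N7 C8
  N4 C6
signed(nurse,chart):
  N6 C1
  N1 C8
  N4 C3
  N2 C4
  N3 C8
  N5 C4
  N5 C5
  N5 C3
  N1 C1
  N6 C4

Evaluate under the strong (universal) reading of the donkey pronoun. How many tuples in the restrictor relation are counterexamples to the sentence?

"it" takes "a chart" as antecedent — a donkey pronoun bound across the clause boundary.
Strong reading: for every (n,c) with opened(n,c), updated(n,c) ∧ signed(n,c).
Restrictor pairs: (N1,C1) ✗  (N2,C2) ✗  (N2,C4) ✗  (N3,C1) ✗  (N4,C3) ✗  (N4,C6) ✗  (N5,C4) ✗  (N6,C1) ✓  (N6,C2) ✗  (N6,C4) ✓  (N7,C8) ✗
Counterexamples (restrictor pairs failing the scope): 9.

9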